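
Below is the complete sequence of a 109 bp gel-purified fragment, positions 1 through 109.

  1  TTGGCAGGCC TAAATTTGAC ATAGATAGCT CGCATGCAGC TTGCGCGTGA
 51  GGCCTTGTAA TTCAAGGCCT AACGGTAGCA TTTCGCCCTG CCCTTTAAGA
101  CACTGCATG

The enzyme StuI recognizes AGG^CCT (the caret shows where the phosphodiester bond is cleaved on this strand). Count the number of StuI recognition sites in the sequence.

3

AGGCCT occurs starting at positions 6, 50, 65.
StuI cuts at 3 sites.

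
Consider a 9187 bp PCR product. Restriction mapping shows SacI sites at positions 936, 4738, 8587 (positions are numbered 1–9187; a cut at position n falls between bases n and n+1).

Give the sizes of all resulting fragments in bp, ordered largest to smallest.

Linear molecule, 3 cuts → 4 fragments:
  936 − 0 = 936 bp
  4738 − 936 = 3802 bp
  8587 − 4738 = 3849 bp
  9187 − 8587 = 600 bp
Sorted largest to smallest: 3849, 3802, 936, 600 bp.

3849, 3802, 936, 600 bp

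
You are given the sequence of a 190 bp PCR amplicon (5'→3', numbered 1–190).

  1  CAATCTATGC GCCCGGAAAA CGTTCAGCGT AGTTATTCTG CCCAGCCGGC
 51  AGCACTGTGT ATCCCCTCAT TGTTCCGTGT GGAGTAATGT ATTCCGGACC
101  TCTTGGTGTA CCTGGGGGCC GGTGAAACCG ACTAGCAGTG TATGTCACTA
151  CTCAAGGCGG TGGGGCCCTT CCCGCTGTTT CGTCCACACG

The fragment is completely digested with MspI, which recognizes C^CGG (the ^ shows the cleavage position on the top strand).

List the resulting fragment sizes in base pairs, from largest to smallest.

MspI sites (CCGG) start at positions 13, 46, 94, 119.
MspI cuts after the first base of each site, so after positions 13, 46, 94, 119.
Linear molecule, 4 cuts → 5 fragments:
  1–13 → 13 bp
  14–46 → 33 bp
  47–94 → 48 bp
  95–119 → 25 bp
  120–190 → 71 bp
Sorted largest to smallest: 71, 48, 33, 25, 13 bp.

71, 48, 33, 25, 13 bp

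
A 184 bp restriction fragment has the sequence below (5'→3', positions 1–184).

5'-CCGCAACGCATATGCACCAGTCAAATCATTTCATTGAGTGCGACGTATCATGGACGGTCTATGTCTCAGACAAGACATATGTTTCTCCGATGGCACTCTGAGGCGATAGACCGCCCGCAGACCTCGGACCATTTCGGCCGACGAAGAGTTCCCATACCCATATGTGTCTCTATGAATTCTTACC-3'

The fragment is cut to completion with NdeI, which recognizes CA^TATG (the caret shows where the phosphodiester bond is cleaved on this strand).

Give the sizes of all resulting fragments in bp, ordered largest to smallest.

NdeI sites (CATATG) start at positions 9, 76, 159.
NdeI cuts after base 2 of each site, so after positions 10, 77, 160.
Linear molecule, 3 cuts → 4 fragments:
  1–10 → 10 bp
  11–77 → 67 bp
  78–160 → 83 bp
  161–184 → 24 bp
Sorted largest to smallest: 83, 67, 24, 10 bp.

83, 67, 24, 10 bp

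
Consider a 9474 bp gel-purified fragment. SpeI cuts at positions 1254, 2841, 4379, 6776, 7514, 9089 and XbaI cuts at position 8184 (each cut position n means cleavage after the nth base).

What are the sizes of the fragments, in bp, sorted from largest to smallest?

2397, 1587, 1538, 1254, 905, 738, 670, 385 bp

Combined cut positions (sorted): 1254, 2841, 4379, 6776, 7514, 8184, 9089.
Linear molecule, 7 cuts → 8 fragments:
  1254 − 0 = 1254 bp
  2841 − 1254 = 1587 bp
  4379 − 2841 = 1538 bp
  6776 − 4379 = 2397 bp
  7514 − 6776 = 738 bp
  8184 − 7514 = 670 bp
  9089 − 8184 = 905 bp
  9474 − 9089 = 385 bp
Sorted largest to smallest: 2397, 1587, 1538, 1254, 905, 738, 670, 385 bp.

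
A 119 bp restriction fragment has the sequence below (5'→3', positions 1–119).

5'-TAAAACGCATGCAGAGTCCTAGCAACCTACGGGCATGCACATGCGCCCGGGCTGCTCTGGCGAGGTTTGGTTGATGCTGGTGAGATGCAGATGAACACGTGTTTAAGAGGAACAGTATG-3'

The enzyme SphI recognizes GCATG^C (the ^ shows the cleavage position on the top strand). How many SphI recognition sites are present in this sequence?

GCATGC occurs starting at positions 7, 33.
SphI cuts at 2 sites.

2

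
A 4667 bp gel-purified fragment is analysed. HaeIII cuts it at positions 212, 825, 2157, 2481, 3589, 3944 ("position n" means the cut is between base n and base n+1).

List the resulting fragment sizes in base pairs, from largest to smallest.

Linear molecule, 6 cuts → 7 fragments:
  212 − 0 = 212 bp
  825 − 212 = 613 bp
  2157 − 825 = 1332 bp
  2481 − 2157 = 324 bp
  3589 − 2481 = 1108 bp
  3944 − 3589 = 355 bp
  4667 − 3944 = 723 bp
Sorted largest to smallest: 1332, 1108, 723, 613, 355, 324, 212 bp.

1332, 1108, 723, 613, 355, 324, 212 bp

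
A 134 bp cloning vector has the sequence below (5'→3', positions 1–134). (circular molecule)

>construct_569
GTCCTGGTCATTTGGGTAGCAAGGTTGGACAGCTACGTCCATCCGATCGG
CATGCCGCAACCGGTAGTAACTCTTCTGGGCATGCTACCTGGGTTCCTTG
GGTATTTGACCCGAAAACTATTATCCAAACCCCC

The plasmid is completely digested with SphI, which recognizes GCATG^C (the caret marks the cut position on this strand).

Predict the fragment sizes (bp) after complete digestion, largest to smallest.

SphI sites (GCATGC) start at positions 50, 80.
SphI cuts after base 5 of each site (before the last base), so after positions 54, 84.
Circular molecule, 2 cuts → 2 fragments:
  55–84 → 30 bp
  85–134 then 1–54 → 50 + 54 = 104 bp
Sorted largest to smallest: 104, 30 bp.

104, 30 bp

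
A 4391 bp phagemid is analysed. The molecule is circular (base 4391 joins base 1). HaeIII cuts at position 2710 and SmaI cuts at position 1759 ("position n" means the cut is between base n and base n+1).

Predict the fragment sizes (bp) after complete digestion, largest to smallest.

Combined cut positions (sorted): 1759, 2710.
Circular molecule, 2 cuts → 2 fragments:
  2710 − 1759 = 951 bp
  wrap: 4391 − 2710 + 1759 = 3440 bp
Sorted largest to smallest: 3440, 951 bp.

3440, 951 bp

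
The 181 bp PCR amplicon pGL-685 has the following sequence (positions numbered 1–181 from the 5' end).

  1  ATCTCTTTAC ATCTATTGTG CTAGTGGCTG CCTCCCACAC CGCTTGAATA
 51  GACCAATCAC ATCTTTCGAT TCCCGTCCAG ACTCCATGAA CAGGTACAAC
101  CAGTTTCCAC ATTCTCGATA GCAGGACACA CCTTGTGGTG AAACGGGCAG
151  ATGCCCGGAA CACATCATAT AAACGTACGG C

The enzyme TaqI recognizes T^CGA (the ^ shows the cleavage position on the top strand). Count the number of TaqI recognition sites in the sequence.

TCGA occurs starting at positions 66, 115.
TaqI cuts at 2 sites.

2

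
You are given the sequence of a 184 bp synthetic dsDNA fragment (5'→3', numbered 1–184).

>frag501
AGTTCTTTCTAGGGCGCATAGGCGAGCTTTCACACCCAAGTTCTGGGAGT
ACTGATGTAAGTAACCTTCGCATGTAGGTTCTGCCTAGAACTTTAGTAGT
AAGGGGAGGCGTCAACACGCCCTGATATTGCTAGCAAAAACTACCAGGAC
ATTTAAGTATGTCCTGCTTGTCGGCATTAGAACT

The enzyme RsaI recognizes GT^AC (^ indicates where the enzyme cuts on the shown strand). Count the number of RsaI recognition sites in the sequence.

1

GTAC occurs starting at position 49.
RsaI cuts at 1 site.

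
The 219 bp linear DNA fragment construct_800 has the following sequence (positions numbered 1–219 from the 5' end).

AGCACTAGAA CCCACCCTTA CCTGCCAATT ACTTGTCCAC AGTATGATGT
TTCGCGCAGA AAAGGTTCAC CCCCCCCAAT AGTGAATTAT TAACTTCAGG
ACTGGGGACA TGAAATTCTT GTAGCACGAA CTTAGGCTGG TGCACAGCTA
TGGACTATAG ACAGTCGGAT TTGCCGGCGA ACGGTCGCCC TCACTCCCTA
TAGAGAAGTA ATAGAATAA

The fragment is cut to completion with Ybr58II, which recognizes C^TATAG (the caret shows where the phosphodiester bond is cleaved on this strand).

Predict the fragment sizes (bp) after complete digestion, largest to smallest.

155, 43, 21 bp

Ybr58II sites (CTATAG) start at positions 155, 198.
Ybr58II cuts after the first base of each site, so after positions 155, 198.
Linear molecule, 2 cuts → 3 fragments:
  1–155 → 155 bp
  156–198 → 43 bp
  199–219 → 21 bp
Sorted largest to smallest: 155, 43, 21 bp.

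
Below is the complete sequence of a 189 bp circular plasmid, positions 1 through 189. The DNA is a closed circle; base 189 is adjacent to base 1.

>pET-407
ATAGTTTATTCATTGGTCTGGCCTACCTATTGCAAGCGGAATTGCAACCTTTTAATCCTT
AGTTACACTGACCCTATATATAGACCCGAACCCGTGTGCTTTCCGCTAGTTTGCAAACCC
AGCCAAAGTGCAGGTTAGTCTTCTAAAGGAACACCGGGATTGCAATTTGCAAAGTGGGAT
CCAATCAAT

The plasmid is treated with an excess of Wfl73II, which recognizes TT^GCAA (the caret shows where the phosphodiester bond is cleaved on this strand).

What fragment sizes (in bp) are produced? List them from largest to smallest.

Wfl73II sites (TTGCAA) start at positions 30, 42, 111, 160, 167.
Wfl73II cuts after base 2 of each site, so after positions 31, 43, 112, 161, 168.
Circular molecule, 5 cuts → 5 fragments:
  32–43 → 12 bp
  44–112 → 69 bp
  113–161 → 49 bp
  162–168 → 7 bp
  169–189 then 1–31 → 21 + 31 = 52 bp
Sorted largest to smallest: 69, 52, 49, 12, 7 bp.

69, 52, 49, 12, 7 bp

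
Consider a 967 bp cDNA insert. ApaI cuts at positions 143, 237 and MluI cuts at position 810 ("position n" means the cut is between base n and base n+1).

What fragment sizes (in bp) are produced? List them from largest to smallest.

Combined cut positions (sorted): 143, 237, 810.
Linear molecule, 3 cuts → 4 fragments:
  143 − 0 = 143 bp
  237 − 143 = 94 bp
  810 − 237 = 573 bp
  967 − 810 = 157 bp
Sorted largest to smallest: 573, 157, 143, 94 bp.

573, 157, 143, 94 bp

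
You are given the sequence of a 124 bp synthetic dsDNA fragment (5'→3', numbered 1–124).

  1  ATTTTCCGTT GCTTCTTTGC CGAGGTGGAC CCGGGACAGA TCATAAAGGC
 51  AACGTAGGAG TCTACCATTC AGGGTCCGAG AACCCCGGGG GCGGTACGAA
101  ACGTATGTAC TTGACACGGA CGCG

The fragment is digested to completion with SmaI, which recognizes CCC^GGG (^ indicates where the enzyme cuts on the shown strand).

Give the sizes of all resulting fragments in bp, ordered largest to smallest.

54, 38, 32 bp

SmaI sites (CCCGGG) start at positions 30, 84.
SmaI cuts after base 3 of each site, so after positions 32, 86.
Linear molecule, 2 cuts → 3 fragments:
  1–32 → 32 bp
  33–86 → 54 bp
  87–124 → 38 bp
Sorted largest to smallest: 54, 38, 32 bp.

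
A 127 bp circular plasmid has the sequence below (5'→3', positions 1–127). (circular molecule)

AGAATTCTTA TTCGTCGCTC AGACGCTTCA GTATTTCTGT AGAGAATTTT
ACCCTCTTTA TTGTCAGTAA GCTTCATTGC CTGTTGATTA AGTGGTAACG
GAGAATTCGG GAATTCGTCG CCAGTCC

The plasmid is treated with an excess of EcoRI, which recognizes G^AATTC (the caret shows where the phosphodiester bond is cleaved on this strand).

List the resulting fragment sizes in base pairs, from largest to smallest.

101, 18, 8 bp

EcoRI sites (GAATTC) start at positions 2, 103, 111.
EcoRI cuts after the first base of each site, so after positions 2, 103, 111.
Circular molecule, 3 cuts → 3 fragments:
  3–103 → 101 bp
  104–111 → 8 bp
  112–127 then 1–2 → 16 + 2 = 18 bp
Sorted largest to smallest: 101, 18, 8 bp.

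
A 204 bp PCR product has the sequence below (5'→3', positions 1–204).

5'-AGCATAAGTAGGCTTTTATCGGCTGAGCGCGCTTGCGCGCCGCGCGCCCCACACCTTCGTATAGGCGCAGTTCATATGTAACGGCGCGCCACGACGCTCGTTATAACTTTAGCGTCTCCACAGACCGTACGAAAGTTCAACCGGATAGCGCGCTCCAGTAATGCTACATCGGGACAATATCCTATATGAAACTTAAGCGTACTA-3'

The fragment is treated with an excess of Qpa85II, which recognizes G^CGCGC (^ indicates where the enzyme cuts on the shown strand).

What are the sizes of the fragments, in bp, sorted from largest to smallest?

Qpa85II sites (GCGCGC) start at positions 27, 35, 42, 84, 148.
Qpa85II cuts after the first base of each site, so after positions 27, 35, 42, 84, 148.
Linear molecule, 5 cuts → 6 fragments:
  1–27 → 27 bp
  28–35 → 8 bp
  36–42 → 7 bp
  43–84 → 42 bp
  85–148 → 64 bp
  149–204 → 56 bp
Sorted largest to smallest: 64, 56, 42, 27, 8, 7 bp.

64, 56, 42, 27, 8, 7 bp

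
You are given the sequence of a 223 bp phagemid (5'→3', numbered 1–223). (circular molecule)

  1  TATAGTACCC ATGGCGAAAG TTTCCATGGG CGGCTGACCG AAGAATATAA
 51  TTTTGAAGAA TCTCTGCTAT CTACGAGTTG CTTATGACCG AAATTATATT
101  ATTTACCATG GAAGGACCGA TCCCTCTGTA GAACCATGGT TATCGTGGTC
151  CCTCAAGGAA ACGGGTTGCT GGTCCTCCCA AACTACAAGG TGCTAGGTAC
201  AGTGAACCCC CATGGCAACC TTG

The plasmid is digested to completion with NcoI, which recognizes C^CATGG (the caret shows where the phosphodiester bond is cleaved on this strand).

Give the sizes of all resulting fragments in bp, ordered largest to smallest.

82, 76, 28, 22, 15 bp

NcoI sites (CCATGG) start at positions 9, 24, 106, 134, 210.
NcoI cuts after the first base of each site, so after positions 9, 24, 106, 134, 210.
Circular molecule, 5 cuts → 5 fragments:
  10–24 → 15 bp
  25–106 → 82 bp
  107–134 → 28 bp
  135–210 → 76 bp
  211–223 then 1–9 → 13 + 9 = 22 bp
Sorted largest to smallest: 82, 76, 28, 22, 15 bp.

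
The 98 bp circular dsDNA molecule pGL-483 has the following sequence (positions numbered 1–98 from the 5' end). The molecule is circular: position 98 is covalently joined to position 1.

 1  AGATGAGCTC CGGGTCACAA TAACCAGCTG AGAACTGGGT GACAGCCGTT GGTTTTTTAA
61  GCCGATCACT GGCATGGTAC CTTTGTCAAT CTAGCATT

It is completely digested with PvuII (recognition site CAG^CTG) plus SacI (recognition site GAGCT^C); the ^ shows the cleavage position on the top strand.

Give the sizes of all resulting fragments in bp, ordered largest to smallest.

80, 18 bp

The PvuII site (CAGCTG) starts at position 25.
PvuII cuts after base 3 of each site, so after position 27.
The SacI site (GAGCTC) starts at position 5.
SacI cuts after base 5 of each site (before the last base), so after position 9.
Combined cut positions: 9, 27.
Circular molecule, 2 cuts → 2 fragments:
  10–27 → 18 bp
  28–98 then 1–9 → 71 + 9 = 80 bp
Sorted largest to smallest: 80, 18 bp.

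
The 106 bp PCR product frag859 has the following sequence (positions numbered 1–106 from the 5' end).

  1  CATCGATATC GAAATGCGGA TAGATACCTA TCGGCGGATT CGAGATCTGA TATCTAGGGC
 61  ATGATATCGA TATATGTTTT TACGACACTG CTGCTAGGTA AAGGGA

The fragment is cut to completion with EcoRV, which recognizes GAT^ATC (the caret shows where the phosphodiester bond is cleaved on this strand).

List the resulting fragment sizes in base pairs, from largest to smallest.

44, 41, 14, 7 bp

EcoRV sites (GATATC) start at positions 5, 49, 63.
EcoRV cuts after base 3 of each site, so after positions 7, 51, 65.
Linear molecule, 3 cuts → 4 fragments:
  1–7 → 7 bp
  8–51 → 44 bp
  52–65 → 14 bp
  66–106 → 41 bp
Sorted largest to smallest: 44, 41, 14, 7 bp.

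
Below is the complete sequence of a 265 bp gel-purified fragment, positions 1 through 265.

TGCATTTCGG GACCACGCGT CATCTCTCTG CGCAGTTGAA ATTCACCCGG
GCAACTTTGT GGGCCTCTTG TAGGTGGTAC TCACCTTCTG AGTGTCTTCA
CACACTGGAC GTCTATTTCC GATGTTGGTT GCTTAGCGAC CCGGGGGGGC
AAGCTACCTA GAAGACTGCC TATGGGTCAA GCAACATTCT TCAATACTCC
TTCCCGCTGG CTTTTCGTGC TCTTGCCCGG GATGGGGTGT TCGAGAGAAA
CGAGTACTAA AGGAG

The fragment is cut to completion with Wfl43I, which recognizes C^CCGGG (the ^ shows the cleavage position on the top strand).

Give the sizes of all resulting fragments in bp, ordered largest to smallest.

94, 86, 46, 39 bp

Wfl43I sites (CCCGGG) start at positions 46, 140, 226.
Wfl43I cuts after the first base of each site, so after positions 46, 140, 226.
Linear molecule, 3 cuts → 4 fragments:
  1–46 → 46 bp
  47–140 → 94 bp
  141–226 → 86 bp
  227–265 → 39 bp
Sorted largest to smallest: 94, 86, 46, 39 bp.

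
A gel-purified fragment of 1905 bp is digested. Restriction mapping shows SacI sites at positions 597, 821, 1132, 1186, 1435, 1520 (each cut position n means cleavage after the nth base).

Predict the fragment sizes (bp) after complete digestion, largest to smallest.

Linear molecule, 6 cuts → 7 fragments:
  597 − 0 = 597 bp
  821 − 597 = 224 bp
  1132 − 821 = 311 bp
  1186 − 1132 = 54 bp
  1435 − 1186 = 249 bp
  1520 − 1435 = 85 bp
  1905 − 1520 = 385 bp
Sorted largest to smallest: 597, 385, 311, 249, 224, 85, 54 bp.

597, 385, 311, 249, 224, 85, 54 bp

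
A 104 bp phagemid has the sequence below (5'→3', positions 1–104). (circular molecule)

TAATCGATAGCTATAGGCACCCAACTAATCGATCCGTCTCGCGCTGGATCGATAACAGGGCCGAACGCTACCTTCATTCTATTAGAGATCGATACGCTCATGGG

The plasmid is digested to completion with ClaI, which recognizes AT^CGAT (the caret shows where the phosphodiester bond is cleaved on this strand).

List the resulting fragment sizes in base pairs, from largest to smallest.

ClaI sites (ATCGAT) start at positions 3, 28, 48, 88.
ClaI cuts after base 2 of each site, so after positions 4, 29, 49, 89.
Circular molecule, 4 cuts → 4 fragments:
  5–29 → 25 bp
  30–49 → 20 bp
  50–89 → 40 bp
  90–104 then 1–4 → 15 + 4 = 19 bp
Sorted largest to smallest: 40, 25, 20, 19 bp.

40, 25, 20, 19 bp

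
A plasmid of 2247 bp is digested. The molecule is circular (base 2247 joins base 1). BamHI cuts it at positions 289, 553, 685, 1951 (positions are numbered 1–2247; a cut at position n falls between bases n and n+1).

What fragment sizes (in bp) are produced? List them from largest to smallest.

Circular molecule, 4 cuts → 4 fragments:
  553 − 289 = 264 bp
  685 − 553 = 132 bp
  1951 − 685 = 1266 bp
  wrap: 2247 − 1951 + 289 = 585 bp
Sorted largest to smallest: 1266, 585, 264, 132 bp.

1266, 585, 264, 132 bp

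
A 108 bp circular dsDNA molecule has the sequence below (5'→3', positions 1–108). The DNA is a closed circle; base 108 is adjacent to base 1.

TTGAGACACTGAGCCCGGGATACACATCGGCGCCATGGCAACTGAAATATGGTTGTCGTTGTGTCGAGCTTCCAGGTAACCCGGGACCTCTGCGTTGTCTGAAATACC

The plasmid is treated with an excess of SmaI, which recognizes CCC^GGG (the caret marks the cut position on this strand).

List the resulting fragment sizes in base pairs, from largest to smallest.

66, 42 bp

SmaI sites (CCCGGG) start at positions 14, 80.
SmaI cuts after base 3 of each site, so after positions 16, 82.
Circular molecule, 2 cuts → 2 fragments:
  17–82 → 66 bp
  83–108 then 1–16 → 26 + 16 = 42 bp
Sorted largest to smallest: 66, 42 bp.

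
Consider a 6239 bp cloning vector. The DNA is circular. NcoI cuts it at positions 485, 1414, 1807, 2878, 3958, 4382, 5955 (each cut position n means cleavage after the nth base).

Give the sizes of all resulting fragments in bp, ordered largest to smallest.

1573, 1080, 1071, 929, 769, 424, 393 bp

Circular molecule, 7 cuts → 7 fragments:
  1414 − 485 = 929 bp
  1807 − 1414 = 393 bp
  2878 − 1807 = 1071 bp
  3958 − 2878 = 1080 bp
  4382 − 3958 = 424 bp
  5955 − 4382 = 1573 bp
  wrap: 6239 − 5955 + 485 = 769 bp
Sorted largest to smallest: 1573, 1080, 1071, 929, 769, 424, 393 bp.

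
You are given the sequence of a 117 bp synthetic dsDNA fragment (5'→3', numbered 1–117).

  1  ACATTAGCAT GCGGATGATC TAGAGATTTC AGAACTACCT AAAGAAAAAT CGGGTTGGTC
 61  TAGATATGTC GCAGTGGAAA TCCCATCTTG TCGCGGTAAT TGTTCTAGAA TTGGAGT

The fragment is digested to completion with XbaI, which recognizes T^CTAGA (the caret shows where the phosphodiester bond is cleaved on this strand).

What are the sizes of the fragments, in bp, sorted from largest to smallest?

XbaI sites (TCTAGA) start at positions 19, 59, 104.
XbaI cuts after the first base of each site, so after positions 19, 59, 104.
Linear molecule, 3 cuts → 4 fragments:
  1–19 → 19 bp
  20–59 → 40 bp
  60–104 → 45 bp
  105–117 → 13 bp
Sorted largest to smallest: 45, 40, 19, 13 bp.

45, 40, 19, 13 bp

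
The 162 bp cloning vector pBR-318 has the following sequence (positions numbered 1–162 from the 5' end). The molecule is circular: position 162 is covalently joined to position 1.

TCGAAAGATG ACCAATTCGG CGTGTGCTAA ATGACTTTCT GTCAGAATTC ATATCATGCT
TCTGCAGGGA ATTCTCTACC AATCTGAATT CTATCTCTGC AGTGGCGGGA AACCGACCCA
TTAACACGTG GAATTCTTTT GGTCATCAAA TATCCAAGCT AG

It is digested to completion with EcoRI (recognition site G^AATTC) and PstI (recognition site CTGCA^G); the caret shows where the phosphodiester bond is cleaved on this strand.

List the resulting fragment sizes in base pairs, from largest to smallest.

EcoRI sites (GAATTC) start at positions 45, 69, 86, 131.
EcoRI cuts after the first base of each site, so after positions 45, 69, 86, 131.
PstI sites (CTGCAG) start at positions 62, 97.
PstI cuts after base 5 of each site (before the last base), so after positions 66, 101.
Combined cut positions: 45, 66, 69, 86, 101, 131.
Circular molecule, 6 cuts → 6 fragments:
  46–66 → 21 bp
  67–69 → 3 bp
  70–86 → 17 bp
  87–101 → 15 bp
  102–131 → 30 bp
  132–162 then 1–45 → 31 + 45 = 76 bp
Sorted largest to smallest: 76, 30, 21, 17, 15, 3 bp.

76, 30, 21, 17, 15, 3 bp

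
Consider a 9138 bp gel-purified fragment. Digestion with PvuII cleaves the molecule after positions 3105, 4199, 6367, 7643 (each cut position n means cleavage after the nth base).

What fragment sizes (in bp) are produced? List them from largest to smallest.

Linear molecule, 4 cuts → 5 fragments:
  3105 − 0 = 3105 bp
  4199 − 3105 = 1094 bp
  6367 − 4199 = 2168 bp
  7643 − 6367 = 1276 bp
  9138 − 7643 = 1495 bp
Sorted largest to smallest: 3105, 2168, 1495, 1276, 1094 bp.

3105, 2168, 1495, 1276, 1094 bp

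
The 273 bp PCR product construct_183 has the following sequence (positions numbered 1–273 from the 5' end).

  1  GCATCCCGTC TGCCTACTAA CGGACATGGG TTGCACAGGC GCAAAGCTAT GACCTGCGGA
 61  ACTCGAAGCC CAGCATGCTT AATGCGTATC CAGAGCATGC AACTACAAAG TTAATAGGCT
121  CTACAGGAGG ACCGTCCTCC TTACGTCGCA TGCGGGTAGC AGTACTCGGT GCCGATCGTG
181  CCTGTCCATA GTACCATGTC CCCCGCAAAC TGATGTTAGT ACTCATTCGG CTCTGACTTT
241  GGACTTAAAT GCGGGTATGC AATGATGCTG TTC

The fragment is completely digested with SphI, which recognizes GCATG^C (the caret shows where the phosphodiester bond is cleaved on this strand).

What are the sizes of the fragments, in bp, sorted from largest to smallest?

121, 77, 53, 22 bp

SphI sites (GCATGC) start at positions 73, 95, 148.
SphI cuts after base 5 of each site (before the last base), so after positions 77, 99, 152.
Linear molecule, 3 cuts → 4 fragments:
  1–77 → 77 bp
  78–99 → 22 bp
  100–152 → 53 bp
  153–273 → 121 bp
Sorted largest to smallest: 121, 77, 53, 22 bp.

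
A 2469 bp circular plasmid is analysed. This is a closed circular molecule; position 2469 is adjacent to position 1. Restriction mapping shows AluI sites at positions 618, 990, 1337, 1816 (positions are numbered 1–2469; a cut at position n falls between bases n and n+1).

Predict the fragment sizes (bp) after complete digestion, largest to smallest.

Circular molecule, 4 cuts → 4 fragments:
  990 − 618 = 372 bp
  1337 − 990 = 347 bp
  1816 − 1337 = 479 bp
  wrap: 2469 − 1816 + 618 = 1271 bp
Sorted largest to smallest: 1271, 479, 372, 347 bp.

1271, 479, 372, 347 bp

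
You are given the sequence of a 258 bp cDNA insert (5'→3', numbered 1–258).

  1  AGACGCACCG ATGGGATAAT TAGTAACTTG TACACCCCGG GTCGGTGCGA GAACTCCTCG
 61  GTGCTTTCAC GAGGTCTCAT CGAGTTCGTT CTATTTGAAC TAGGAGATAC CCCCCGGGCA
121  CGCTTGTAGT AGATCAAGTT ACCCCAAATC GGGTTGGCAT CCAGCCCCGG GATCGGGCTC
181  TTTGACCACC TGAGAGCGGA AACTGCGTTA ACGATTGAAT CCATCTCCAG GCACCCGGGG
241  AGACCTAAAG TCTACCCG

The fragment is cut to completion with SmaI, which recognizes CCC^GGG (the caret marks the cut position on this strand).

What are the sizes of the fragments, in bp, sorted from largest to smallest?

77, 68, 53, 38, 22 bp

SmaI sites (CCCGGG) start at positions 36, 113, 166, 234.
SmaI cuts after base 3 of each site, so after positions 38, 115, 168, 236.
Linear molecule, 4 cuts → 5 fragments:
  1–38 → 38 bp
  39–115 → 77 bp
  116–168 → 53 bp
  169–236 → 68 bp
  237–258 → 22 bp
Sorted largest to smallest: 77, 68, 53, 38, 22 bp.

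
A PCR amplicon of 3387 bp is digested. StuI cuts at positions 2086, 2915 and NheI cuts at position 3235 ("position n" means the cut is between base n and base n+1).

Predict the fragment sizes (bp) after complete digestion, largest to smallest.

Combined cut positions (sorted): 2086, 2915, 3235.
Linear molecule, 3 cuts → 4 fragments:
  2086 − 0 = 2086 bp
  2915 − 2086 = 829 bp
  3235 − 2915 = 320 bp
  3387 − 3235 = 152 bp
Sorted largest to smallest: 2086, 829, 320, 152 bp.

2086, 829, 320, 152 bp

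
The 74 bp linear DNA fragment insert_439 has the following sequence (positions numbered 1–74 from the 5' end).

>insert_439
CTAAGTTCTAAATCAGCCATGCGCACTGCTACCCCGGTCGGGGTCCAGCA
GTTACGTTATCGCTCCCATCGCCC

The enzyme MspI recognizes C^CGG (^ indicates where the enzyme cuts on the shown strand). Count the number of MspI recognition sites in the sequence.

CCGG occurs starting at position 34.
MspI cuts at 1 site.

1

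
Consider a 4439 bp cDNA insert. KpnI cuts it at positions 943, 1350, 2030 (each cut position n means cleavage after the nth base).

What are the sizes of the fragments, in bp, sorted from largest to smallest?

Linear molecule, 3 cuts → 4 fragments:
  943 − 0 = 943 bp
  1350 − 943 = 407 bp
  2030 − 1350 = 680 bp
  4439 − 2030 = 2409 bp
Sorted largest to smallest: 2409, 943, 680, 407 bp.

2409, 943, 680, 407 bp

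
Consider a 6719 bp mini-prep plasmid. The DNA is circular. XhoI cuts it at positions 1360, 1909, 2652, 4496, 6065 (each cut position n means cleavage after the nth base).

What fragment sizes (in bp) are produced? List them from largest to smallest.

2014, 1844, 1569, 743, 549 bp

Circular molecule, 5 cuts → 5 fragments:
  1909 − 1360 = 549 bp
  2652 − 1909 = 743 bp
  4496 − 2652 = 1844 bp
  6065 − 4496 = 1569 bp
  wrap: 6719 − 6065 + 1360 = 2014 bp
Sorted largest to smallest: 2014, 1844, 1569, 743, 549 bp.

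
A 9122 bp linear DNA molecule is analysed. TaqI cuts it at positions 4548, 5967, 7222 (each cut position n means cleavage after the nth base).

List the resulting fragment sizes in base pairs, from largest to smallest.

Linear molecule, 3 cuts → 4 fragments:
  4548 − 0 = 4548 bp
  5967 − 4548 = 1419 bp
  7222 − 5967 = 1255 bp
  9122 − 7222 = 1900 bp
Sorted largest to smallest: 4548, 1900, 1419, 1255 bp.

4548, 1900, 1419, 1255 bp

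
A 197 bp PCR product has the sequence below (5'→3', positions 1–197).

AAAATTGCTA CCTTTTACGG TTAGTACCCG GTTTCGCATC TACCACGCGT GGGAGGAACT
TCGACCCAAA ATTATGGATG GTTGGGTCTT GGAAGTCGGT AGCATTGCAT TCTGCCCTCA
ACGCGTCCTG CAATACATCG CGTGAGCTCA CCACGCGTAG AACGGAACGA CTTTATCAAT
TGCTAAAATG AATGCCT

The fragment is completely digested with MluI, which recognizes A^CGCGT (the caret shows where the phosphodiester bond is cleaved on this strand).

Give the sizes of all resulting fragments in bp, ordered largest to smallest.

76, 45, 44, 32 bp

MluI sites (ACGCGT) start at positions 45, 121, 153.
MluI cuts after the first base of each site, so after positions 45, 121, 153.
Linear molecule, 3 cuts → 4 fragments:
  1–45 → 45 bp
  46–121 → 76 bp
  122–153 → 32 bp
  154–197 → 44 bp
Sorted largest to smallest: 76, 45, 44, 32 bp.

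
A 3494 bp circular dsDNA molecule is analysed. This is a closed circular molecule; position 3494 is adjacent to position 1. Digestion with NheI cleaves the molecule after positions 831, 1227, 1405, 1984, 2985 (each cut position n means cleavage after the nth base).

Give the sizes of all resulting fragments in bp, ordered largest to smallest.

1340, 1001, 579, 396, 178 bp

Circular molecule, 5 cuts → 5 fragments:
  1227 − 831 = 396 bp
  1405 − 1227 = 178 bp
  1984 − 1405 = 579 bp
  2985 − 1984 = 1001 bp
  wrap: 3494 − 2985 + 831 = 1340 bp
Sorted largest to smallest: 1340, 1001, 579, 396, 178 bp.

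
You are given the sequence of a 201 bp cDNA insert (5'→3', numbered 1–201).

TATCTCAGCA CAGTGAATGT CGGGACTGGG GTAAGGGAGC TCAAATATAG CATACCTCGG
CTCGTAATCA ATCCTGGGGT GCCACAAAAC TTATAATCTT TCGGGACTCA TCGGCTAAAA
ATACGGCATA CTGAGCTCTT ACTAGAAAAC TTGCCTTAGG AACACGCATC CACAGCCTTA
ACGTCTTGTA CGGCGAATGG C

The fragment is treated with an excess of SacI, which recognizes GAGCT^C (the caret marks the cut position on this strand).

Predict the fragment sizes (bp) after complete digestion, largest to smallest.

SacI sites (GAGCTC) start at positions 37, 133.
SacI cuts after base 5 of each site (before the last base), so after positions 41, 137.
Linear molecule, 2 cuts → 3 fragments:
  1–41 → 41 bp
  42–137 → 96 bp
  138–201 → 64 bp
Sorted largest to smallest: 96, 64, 41 bp.

96, 64, 41 bp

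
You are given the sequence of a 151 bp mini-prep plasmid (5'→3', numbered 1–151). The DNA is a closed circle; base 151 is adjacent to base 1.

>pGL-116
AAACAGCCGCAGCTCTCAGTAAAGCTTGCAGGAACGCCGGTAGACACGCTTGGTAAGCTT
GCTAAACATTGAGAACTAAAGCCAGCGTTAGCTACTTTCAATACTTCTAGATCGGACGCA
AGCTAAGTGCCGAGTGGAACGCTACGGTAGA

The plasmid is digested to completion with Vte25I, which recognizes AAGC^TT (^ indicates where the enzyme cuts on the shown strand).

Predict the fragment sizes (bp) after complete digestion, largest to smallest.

118, 33 bp

Vte25I sites (AAGCTT) start at positions 22, 55.
Vte25I cuts after base 4 of each site, so after positions 25, 58.
Circular molecule, 2 cuts → 2 fragments:
  26–58 → 33 bp
  59–151 then 1–25 → 93 + 25 = 118 bp
Sorted largest to smallest: 118, 33 bp.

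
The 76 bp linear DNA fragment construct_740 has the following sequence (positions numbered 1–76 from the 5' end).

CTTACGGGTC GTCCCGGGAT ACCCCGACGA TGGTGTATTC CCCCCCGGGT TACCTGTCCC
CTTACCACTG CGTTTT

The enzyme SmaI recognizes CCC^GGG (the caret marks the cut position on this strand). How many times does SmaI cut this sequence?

2

CCCGGG occurs starting at positions 13, 44.
SmaI cuts at 2 sites.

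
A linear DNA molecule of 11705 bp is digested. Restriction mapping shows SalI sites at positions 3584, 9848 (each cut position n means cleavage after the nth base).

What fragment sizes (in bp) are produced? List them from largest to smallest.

Linear molecule, 2 cuts → 3 fragments:
  3584 − 0 = 3584 bp
  9848 − 3584 = 6264 bp
  11705 − 9848 = 1857 bp
Sorted largest to smallest: 6264, 3584, 1857 bp.

6264, 3584, 1857 bp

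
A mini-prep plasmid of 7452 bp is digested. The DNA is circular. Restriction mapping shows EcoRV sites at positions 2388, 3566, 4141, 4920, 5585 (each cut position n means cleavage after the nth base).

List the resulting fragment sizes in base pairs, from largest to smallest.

Circular molecule, 5 cuts → 5 fragments:
  3566 − 2388 = 1178 bp
  4141 − 3566 = 575 bp
  4920 − 4141 = 779 bp
  5585 − 4920 = 665 bp
  wrap: 7452 − 5585 + 2388 = 4255 bp
Sorted largest to smallest: 4255, 1178, 779, 665, 575 bp.

4255, 1178, 779, 665, 575 bp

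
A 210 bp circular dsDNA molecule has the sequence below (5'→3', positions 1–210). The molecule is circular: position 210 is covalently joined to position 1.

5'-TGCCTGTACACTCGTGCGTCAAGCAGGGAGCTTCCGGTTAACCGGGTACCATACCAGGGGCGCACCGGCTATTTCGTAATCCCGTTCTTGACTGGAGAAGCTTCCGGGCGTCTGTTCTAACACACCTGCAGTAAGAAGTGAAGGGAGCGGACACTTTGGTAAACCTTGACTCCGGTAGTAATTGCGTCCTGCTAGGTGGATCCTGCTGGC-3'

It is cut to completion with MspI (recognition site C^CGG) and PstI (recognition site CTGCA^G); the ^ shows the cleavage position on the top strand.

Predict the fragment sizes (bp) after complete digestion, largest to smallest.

72, 42, 39, 26, 23, 8 bp

MspI sites (CCGG) start at positions 34, 42, 65, 104, 172.
MspI cuts after the first base of each site, so after positions 34, 42, 65, 104, 172.
The PstI site (CTGCAG) starts at position 126.
PstI cuts after base 5 of each site (before the last base), so after position 130.
Combined cut positions: 34, 42, 65, 104, 130, 172.
Circular molecule, 6 cuts → 6 fragments:
  35–42 → 8 bp
  43–65 → 23 bp
  66–104 → 39 bp
  105–130 → 26 bp
  131–172 → 42 bp
  173–210 then 1–34 → 38 + 34 = 72 bp
Sorted largest to smallest: 72, 42, 39, 26, 23, 8 bp.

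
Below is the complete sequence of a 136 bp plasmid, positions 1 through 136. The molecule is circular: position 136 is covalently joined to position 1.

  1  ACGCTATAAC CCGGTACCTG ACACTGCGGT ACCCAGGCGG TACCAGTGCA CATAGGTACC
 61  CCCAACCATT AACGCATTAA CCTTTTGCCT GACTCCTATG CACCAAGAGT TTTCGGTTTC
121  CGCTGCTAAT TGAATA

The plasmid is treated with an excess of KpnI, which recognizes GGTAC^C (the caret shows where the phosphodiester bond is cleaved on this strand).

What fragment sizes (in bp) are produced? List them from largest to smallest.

94, 16, 15, 11 bp

KpnI sites (GGTACC) start at positions 13, 28, 39, 55.
KpnI cuts after base 5 of each site (before the last base), so after positions 17, 32, 43, 59.
Circular molecule, 4 cuts → 4 fragments:
  18–32 → 15 bp
  33–43 → 11 bp
  44–59 → 16 bp
  60–136 then 1–17 → 77 + 17 = 94 bp
Sorted largest to smallest: 94, 16, 15, 11 bp.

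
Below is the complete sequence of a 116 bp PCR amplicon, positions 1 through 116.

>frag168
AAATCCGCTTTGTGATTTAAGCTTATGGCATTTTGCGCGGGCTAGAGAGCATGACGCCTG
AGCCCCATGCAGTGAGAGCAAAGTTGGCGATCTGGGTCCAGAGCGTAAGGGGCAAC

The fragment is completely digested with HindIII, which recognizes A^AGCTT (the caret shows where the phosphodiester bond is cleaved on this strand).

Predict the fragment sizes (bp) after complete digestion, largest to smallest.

97, 19 bp

The HindIII site (AAGCTT) starts at position 19.
HindIII cuts after the first base of each site, so after position 19.
Linear molecule, 1 cut → 2 fragments:
  1–19 → 19 bp
  20–116 → 97 bp
Sorted largest to smallest: 97, 19 bp.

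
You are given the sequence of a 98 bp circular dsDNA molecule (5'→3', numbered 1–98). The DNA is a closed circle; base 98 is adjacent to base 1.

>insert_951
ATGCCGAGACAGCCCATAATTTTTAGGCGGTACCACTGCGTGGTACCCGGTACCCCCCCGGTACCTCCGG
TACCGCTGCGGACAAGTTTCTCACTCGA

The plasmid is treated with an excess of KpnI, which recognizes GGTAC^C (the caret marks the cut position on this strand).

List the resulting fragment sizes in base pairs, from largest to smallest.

58, 13, 11, 9, 7 bp

KpnI sites (GGTACC) start at positions 29, 42, 49, 60, 69.
KpnI cuts after base 5 of each site (before the last base), so after positions 33, 46, 53, 64, 73.
Circular molecule, 5 cuts → 5 fragments:
  34–46 → 13 bp
  47–53 → 7 bp
  54–64 → 11 bp
  65–73 → 9 bp
  74–98 then 1–33 → 25 + 33 = 58 bp
Sorted largest to smallest: 58, 13, 11, 9, 7 bp.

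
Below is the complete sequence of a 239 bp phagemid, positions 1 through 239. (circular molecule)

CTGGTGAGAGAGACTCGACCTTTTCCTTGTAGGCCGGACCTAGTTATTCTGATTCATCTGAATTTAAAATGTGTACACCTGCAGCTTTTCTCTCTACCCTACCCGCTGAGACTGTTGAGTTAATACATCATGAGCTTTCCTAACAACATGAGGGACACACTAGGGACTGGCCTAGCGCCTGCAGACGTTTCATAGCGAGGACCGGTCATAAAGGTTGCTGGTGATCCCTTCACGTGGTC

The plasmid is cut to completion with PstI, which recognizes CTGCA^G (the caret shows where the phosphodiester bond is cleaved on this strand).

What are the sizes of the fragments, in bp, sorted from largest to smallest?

139, 100 bp

PstI sites (CTGCAG) start at positions 79, 179.
PstI cuts after base 5 of each site (before the last base), so after positions 83, 183.
Circular molecule, 2 cuts → 2 fragments:
  84–183 → 100 bp
  184–239 then 1–83 → 56 + 83 = 139 bp
Sorted largest to smallest: 139, 100 bp.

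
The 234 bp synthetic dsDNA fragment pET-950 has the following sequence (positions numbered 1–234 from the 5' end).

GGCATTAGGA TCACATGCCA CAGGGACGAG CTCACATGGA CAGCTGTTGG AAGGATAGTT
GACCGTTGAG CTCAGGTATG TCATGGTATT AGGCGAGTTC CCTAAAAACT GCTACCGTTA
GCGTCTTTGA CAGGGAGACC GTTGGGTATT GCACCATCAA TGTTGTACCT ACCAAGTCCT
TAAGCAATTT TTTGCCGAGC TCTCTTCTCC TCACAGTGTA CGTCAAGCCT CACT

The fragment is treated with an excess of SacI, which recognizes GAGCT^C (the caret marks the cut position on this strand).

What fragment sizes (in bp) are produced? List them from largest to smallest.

SacI sites (GAGCTC) start at positions 28, 68, 197.
SacI cuts after base 5 of each site (before the last base), so after positions 32, 72, 201.
Linear molecule, 3 cuts → 4 fragments:
  1–32 → 32 bp
  33–72 → 40 bp
  73–201 → 129 bp
  202–234 → 33 bp
Sorted largest to smallest: 129, 40, 33, 32 bp.

129, 40, 33, 32 bp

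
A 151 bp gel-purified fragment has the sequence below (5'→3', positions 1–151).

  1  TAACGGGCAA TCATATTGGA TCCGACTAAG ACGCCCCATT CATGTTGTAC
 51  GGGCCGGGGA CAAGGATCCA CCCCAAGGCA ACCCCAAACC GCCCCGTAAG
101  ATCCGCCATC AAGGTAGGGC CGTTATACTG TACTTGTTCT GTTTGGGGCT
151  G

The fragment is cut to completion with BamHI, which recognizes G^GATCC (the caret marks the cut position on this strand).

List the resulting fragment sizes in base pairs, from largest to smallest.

87, 46, 18 bp

BamHI sites (GGATCC) start at positions 18, 64.
BamHI cuts after the first base of each site, so after positions 18, 64.
Linear molecule, 2 cuts → 3 fragments:
  1–18 → 18 bp
  19–64 → 46 bp
  65–151 → 87 bp
Sorted largest to smallest: 87, 46, 18 bp.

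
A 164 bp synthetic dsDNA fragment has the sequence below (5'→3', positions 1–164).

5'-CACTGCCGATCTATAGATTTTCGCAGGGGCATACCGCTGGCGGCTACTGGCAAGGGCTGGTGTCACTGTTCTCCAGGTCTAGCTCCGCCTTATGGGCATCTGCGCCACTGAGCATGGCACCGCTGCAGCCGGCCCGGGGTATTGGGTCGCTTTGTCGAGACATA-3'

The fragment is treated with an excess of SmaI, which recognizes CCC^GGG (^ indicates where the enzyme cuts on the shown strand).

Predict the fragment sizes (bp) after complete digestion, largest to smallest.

The SmaI site (CCCGGG) starts at position 133.
SmaI cuts after base 3 of each site, so after position 135.
Linear molecule, 1 cut → 2 fragments:
  1–135 → 135 bp
  136–164 → 29 bp
Sorted largest to smallest: 135, 29 bp.

135, 29 bp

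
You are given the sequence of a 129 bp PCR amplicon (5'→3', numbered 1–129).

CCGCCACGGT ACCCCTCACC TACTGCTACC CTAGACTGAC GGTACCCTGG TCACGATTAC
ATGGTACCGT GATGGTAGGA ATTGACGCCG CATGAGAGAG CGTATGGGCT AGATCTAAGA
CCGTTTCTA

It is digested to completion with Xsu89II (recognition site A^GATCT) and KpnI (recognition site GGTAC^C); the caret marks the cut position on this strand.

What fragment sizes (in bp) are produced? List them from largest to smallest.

44, 33, 22, 18, 12 bp

The Xsu89II site (AGATCT) starts at position 111.
Xsu89II cuts after the first base of each site, so after position 111.
KpnI sites (GGTACC) start at positions 8, 41, 63.
KpnI cuts after base 5 of each site (before the last base), so after positions 12, 45, 67.
Combined cut positions: 12, 45, 67, 111.
Linear molecule, 4 cuts → 5 fragments:
  1–12 → 12 bp
  13–45 → 33 bp
  46–67 → 22 bp
  68–111 → 44 bp
  112–129 → 18 bp
Sorted largest to smallest: 44, 33, 22, 18, 12 bp.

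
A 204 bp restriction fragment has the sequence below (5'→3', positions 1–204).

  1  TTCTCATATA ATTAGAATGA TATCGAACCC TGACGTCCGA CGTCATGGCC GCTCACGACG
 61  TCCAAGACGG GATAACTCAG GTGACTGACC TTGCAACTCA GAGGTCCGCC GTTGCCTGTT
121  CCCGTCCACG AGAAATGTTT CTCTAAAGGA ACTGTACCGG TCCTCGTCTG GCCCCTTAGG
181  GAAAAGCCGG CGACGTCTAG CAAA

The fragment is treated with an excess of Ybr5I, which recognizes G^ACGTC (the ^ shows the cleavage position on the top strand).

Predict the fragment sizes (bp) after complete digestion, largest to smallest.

Ybr5I sites (GACGTC) start at positions 32, 39, 57, 192.
Ybr5I cuts after the first base of each site, so after positions 32, 39, 57, 192.
Linear molecule, 4 cuts → 5 fragments:
  1–32 → 32 bp
  33–39 → 7 bp
  40–57 → 18 bp
  58–192 → 135 bp
  193–204 → 12 bp
Sorted largest to smallest: 135, 32, 18, 12, 7 bp.

135, 32, 18, 12, 7 bp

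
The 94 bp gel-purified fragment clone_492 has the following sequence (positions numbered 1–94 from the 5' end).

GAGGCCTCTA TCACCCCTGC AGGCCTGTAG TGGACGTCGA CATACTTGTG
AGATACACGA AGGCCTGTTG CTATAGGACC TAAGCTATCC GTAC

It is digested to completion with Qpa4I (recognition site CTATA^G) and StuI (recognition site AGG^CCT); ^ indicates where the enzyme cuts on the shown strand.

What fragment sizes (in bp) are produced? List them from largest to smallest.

The Qpa4I site (CTATAG) starts at position 71.
Qpa4I cuts after base 5 of each site (before the last base), so after position 75.
StuI sites (AGGCCT) start at positions 2, 21, 61.
StuI cuts after base 3 of each site, so after positions 4, 23, 63.
Combined cut positions: 4, 23, 63, 75.
Linear molecule, 4 cuts → 5 fragments:
  1–4 → 4 bp
  5–23 → 19 bp
  24–63 → 40 bp
  64–75 → 12 bp
  76–94 → 19 bp
Sorted largest to smallest: 40, 19, 19, 12, 4 bp.

40, 19, 19, 12, 4 bp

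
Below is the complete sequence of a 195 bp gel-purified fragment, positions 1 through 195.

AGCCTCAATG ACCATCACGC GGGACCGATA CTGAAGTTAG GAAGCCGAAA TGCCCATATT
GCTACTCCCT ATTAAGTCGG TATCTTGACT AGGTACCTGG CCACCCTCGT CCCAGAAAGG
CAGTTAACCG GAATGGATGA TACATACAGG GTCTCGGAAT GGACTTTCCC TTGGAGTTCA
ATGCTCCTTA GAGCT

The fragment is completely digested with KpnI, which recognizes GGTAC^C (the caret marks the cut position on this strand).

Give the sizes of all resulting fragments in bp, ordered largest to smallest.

99, 96 bp

The KpnI site (GGTACC) starts at position 92.
KpnI cuts after base 5 of each site (before the last base), so after position 96.
Linear molecule, 1 cut → 2 fragments:
  1–96 → 96 bp
  97–195 → 99 bp
Sorted largest to smallest: 99, 96 bp.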